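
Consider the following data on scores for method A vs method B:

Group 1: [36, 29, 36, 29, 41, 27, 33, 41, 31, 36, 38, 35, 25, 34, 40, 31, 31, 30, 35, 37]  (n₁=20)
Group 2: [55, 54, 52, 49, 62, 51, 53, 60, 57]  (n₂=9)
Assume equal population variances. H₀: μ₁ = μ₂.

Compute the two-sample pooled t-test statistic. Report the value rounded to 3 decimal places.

x̄₁=33.750, s₁=4.564, n₁=20
x̄₂=54.778, s₂=4.236, n₂=9
s_p² = [19·4.564² + 8·4.236²]/27 = 19.9743
SE = √(s_p²·(1/20+1/9)) = 1.7939
t = (33.750−54.778)/1.7939 = -11.7218
df = 27

test statistic = -11.722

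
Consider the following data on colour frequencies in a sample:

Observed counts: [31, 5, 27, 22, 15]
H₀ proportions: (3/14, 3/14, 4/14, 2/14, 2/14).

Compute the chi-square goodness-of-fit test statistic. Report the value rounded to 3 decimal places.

test statistic = 21.158

n = 100; E_i = n·p_i = [21.43, 21.43, 28.57, 14.29, 14.29]
χ² = (31−21.43)²/21.43 + (5−21.43)²/21.43 + (27−28.57)²/28.57 + (22−14.29)²/14.29 + (15−14.29)²/14.29 = 21.1583
df = 4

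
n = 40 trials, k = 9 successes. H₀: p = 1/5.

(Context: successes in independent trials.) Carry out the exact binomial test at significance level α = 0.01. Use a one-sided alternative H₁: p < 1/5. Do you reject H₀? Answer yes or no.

reject H₀: no

Exact binomial: n=40, k=9, p₀=1/5=0.2000
P(X≤9) from Σ C(n,i)·p₀^i·(1−p₀)^(n−i)
p-value (one-sided, H₁ less) = 0.73178
At α=0.01: p ≥ α → fail to reject H₀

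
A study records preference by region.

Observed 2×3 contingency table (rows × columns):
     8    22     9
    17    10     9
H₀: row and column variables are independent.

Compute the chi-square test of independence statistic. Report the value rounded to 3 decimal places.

Row totals [39, 36], col totals [25, 32, 18], n=75
χ² = (8−13.00)²/13.00 + (22−16.64)²/16.64 + (9−9.36)²/9.36 + (17−12.00)²/12.00 + (10−15.36)²/15.36 + (9−8.64)²/8.64 = 7.6322
df = 2

test statistic = 7.632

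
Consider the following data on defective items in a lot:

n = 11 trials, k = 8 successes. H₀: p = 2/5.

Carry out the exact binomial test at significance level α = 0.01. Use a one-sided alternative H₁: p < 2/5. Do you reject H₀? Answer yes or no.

Exact binomial: n=11, k=8, p₀=2/5=0.4000
P(X≤8) from Σ C(n,i)·p₀^i·(1−p₀)^(n−i)
p-value (one-sided, H₁ less) = 0.99408
At α=0.01: p ≥ α → fail to reject H₀

reject H₀: no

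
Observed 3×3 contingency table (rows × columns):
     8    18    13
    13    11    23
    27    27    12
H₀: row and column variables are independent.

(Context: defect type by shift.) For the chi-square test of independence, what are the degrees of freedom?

degrees of freedom = 4

df = (r−1)(c−1) = (3−1)·(3−1) = 4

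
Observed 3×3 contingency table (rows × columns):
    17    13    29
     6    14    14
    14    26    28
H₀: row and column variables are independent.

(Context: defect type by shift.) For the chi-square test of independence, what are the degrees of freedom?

degrees of freedom = 4

df = (r−1)(c−1) = (3−1)·(3−1) = 4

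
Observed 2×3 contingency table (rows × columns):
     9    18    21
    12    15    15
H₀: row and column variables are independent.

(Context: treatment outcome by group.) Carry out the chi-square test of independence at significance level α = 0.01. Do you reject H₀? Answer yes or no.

reject H₀: no

Row totals [48, 42], col totals [21, 33, 36], n=90
χ² = (9−11.20)²/11.20 + (18−17.60)²/17.60 + (21−19.20)²/19.20 + (12−9.80)²/9.80 + (15−15.40)²/15.40 + (15−16.80)²/16.80 = 1.3071
df = 2
p-value (upper-tail) = 0.52019
At α=0.01: p ≥ α → fail to reject H₀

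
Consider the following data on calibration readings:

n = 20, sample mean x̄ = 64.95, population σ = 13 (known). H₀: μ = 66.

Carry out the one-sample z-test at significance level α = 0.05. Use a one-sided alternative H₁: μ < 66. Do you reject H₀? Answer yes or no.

SE = σ/√n = 13/√20 = 2.9069
z = (x̄−μ₀)/SE = (64.95−66)/2.9069 = -0.3612
p-value (one-sided, H₁ less) = 0.35897
At α=0.05: p ≥ α → fail to reject H₀

reject H₀: no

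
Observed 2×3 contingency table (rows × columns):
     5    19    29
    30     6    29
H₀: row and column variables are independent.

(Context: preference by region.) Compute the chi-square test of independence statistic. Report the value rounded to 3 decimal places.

Row totals [53, 65], col totals [35, 25, 58], n=118
χ² = (5−15.72)²/15.72 + (19−11.23)²/11.23 + (29−26.05)²/26.05 + (30−19.28)²/19.28 + (6−13.77)²/13.77 + (29−31.95)²/31.95 = 23.6413
df = 2

test statistic = 23.641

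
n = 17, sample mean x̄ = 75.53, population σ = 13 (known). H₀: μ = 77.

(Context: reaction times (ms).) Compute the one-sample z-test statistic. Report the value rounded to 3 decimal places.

test statistic = -0.466

SE = σ/√n = 13/√17 = 3.1530
z = (x̄−μ₀)/SE = (75.53−77)/3.1530 = -0.4662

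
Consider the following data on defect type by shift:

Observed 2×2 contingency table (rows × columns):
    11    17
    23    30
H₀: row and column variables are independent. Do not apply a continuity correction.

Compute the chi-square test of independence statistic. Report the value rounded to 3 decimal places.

Row totals [28, 53], col totals [34, 47], n=81
χ² = (11−11.75)²/11.75 + (17−16.25)²/16.25 + (23−22.25)²/22.25 + (30−30.75)²/30.75 = 0.1271
df = 1

test statistic = 0.127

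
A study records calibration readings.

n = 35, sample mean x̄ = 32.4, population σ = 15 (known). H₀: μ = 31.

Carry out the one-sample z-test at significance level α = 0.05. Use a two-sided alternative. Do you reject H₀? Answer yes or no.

SE = σ/√n = 15/√35 = 2.5355
z = (x̄−μ₀)/SE = (32.4−31)/2.5355 = 0.5522
p-value (two-sided) = 0.58083
At α=0.05: p ≥ α → fail to reject H₀

reject H₀: no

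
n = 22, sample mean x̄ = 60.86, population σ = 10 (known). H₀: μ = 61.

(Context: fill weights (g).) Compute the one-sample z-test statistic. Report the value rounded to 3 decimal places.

test statistic = -0.066

SE = σ/√n = 10/√22 = 2.1320
z = (x̄−μ₀)/SE = (60.86−61)/2.1320 = -0.0657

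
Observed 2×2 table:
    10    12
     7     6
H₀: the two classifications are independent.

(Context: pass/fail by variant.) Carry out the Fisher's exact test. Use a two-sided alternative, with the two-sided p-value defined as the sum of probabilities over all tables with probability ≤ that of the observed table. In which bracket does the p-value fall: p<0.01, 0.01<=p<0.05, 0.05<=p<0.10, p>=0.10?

Margins: r₁=22, r₂=13, c₁=17, c₂=18, n=35
p_obs = C(22,10)·C(13,7)/C(35,17); sum pmf over tables with pmf ≤ p_obs
p-value (two-sided) = 0.73322
→ bracket: p>=0.10

p-value bracket: p>=0.10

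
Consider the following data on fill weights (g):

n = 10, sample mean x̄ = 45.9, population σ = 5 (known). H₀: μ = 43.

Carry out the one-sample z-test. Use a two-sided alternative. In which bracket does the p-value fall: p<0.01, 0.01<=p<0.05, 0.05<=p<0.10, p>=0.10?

p-value bracket: 0.05<=p<0.10

SE = σ/√n = 5/√10 = 1.5811
z = (x̄−μ₀)/SE = (45.9−43)/1.5811 = 1.8341
p-value (two-sided) = 0.06664
→ bracket: 0.05<=p<0.10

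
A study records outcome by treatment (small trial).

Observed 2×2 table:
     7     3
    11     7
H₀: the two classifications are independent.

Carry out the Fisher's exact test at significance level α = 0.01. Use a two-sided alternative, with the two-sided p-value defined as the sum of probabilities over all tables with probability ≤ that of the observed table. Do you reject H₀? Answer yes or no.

reject H₀: no

Margins: r₁=10, r₂=18, c₁=18, c₂=10, n=28
p_obs = C(10,7)·C(18,11)/C(28,18); sum pmf over tables with pmf ≤ p_obs
p-value (two-sided) = 0.70293
At α=0.01: p ≥ α → fail to reject H₀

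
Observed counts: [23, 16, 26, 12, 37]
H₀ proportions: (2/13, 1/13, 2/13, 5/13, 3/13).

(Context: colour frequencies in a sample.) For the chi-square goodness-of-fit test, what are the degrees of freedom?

df = k − 1 = 5 − 1 = 4

degrees of freedom = 4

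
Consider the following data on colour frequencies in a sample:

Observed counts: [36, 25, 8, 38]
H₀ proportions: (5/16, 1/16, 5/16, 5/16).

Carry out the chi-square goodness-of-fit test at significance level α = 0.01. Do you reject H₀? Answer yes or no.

n = 107; E_i = n·p_i = [33.44, 6.69, 33.44, 33.44]
χ² = (36−33.44)²/33.44 + (25−6.69)²/6.69 + (8−33.44)²/33.44 + (38−33.44)²/33.44 = 70.3159
df = 3
p-value (upper-tail) = 0.00000
At α=0.01: p < α → reject H₀

reject H₀: yes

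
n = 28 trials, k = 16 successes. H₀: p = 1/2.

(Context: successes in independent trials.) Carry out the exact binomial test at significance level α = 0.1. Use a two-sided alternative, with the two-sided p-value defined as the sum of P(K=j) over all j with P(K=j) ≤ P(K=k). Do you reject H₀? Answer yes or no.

Exact binomial: n=28, k=16, p₀=1/2=0.5000
P(X=j) = C(n,j)·p₀^j·(1−p₀)^(n−j); p = Σ P(X=j) over j with P(X=j) ≤ P(X=16)
p-value (two-sided) = 0.57159
At α=0.1: p ≥ α → fail to reject H₀

reject H₀: no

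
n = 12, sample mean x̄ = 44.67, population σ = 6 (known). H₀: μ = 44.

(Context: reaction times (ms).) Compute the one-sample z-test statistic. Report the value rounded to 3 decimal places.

SE = σ/√n = 6/√12 = 1.7321
z = (x̄−μ₀)/SE = (44.67−44)/1.7321 = 0.3868

test statistic = 0.387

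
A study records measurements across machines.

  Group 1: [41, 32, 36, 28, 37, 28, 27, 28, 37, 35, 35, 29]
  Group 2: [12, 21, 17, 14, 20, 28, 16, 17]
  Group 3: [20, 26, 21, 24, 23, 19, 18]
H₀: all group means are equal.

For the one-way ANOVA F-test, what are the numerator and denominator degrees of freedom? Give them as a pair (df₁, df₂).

k = 3 groups, N = 27 total
df = (k−1, N−k) = (3−1, 27−3) = (2, 24)

degrees of freedom = [2, 24]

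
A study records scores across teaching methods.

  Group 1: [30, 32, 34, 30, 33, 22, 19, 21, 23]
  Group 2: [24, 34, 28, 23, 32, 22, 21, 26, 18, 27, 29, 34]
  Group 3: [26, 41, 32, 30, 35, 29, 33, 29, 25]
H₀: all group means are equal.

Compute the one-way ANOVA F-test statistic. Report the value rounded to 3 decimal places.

test statistic = 2.172

Group means [27.11, 26.50, 31.11], grand mean 28.067
SSB = Σnᵢ(x̄ᵢ−x̄)² = 121.089; SSW = ΣΣ(x−x̄ᵢ)² = 752.778
MSB = 121.089/2 = 60.5444; MSW = 752.778/27 = 27.8807
F = MSB/MSW = 2.1716
df = (2, 27)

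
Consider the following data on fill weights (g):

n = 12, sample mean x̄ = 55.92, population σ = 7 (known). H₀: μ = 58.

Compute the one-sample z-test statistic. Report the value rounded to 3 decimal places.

SE = σ/√n = 7/√12 = 2.0207
z = (x̄−μ₀)/SE = (55.92−58)/2.0207 = -1.0293

test statistic = -1.029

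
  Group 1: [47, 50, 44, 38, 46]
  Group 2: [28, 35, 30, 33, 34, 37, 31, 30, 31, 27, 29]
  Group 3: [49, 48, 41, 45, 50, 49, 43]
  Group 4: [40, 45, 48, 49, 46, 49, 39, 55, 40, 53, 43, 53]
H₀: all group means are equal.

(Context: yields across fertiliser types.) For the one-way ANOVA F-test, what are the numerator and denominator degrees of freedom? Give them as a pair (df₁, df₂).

k = 4 groups, N = 35 total
df = (k−1, N−k) = (4−1, 35−4) = (3, 31)

degrees of freedom = [3, 31]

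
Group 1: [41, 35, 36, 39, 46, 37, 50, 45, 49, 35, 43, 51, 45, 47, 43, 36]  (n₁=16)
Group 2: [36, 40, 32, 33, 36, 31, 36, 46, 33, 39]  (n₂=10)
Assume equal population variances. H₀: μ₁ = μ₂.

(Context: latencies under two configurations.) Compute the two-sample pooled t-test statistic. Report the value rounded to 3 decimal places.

x̄₁=42.375, s₁=5.524, n₁=16
x̄₂=36.200, s₂=4.517, n₂=10
s_p² = [15·5.524² + 9·4.517²]/24 = 26.7229
SE = √(s_p²·(1/16+1/10)) = 2.0839
t = (42.375−36.200)/2.0839 = 2.9633
df = 24

test statistic = 2.963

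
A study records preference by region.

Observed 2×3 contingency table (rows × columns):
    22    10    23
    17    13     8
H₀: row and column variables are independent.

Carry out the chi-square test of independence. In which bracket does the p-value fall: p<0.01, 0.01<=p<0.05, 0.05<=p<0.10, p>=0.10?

p-value bracket: 0.05<=p<0.10

Row totals [55, 38], col totals [39, 23, 31], n=93
χ² = (22−23.06)²/23.06 + (10−13.60)²/13.60 + (23−18.33)²/18.33 + (17−15.94)²/15.94 + (13−9.40)²/9.40 + (8−12.67)²/12.67 = 5.3620
df = 2
p-value (upper-tail) = 0.06849
→ bracket: 0.05<=p<0.10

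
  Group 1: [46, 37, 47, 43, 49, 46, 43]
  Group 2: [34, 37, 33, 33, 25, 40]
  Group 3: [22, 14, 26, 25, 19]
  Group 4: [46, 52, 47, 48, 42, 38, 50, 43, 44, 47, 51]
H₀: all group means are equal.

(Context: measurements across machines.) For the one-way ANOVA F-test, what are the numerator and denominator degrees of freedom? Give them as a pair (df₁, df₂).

degrees of freedom = [3, 25]

k = 4 groups, N = 29 total
df = (k−1, N−k) = (4−1, 29−4) = (3, 25)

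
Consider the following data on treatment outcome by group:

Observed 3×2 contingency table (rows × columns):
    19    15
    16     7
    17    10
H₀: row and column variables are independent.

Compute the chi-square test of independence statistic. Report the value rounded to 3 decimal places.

test statistic = 1.108

Row totals [34, 23, 27], col totals [52, 32], n=84
χ² = (19−21.05)²/21.05 + (15−12.95)²/12.95 + (16−14.24)²/14.24 + (7−8.76)²/8.76 + (17−16.71)²/16.71 + (10−10.29)²/10.29 = 1.1081
df = 2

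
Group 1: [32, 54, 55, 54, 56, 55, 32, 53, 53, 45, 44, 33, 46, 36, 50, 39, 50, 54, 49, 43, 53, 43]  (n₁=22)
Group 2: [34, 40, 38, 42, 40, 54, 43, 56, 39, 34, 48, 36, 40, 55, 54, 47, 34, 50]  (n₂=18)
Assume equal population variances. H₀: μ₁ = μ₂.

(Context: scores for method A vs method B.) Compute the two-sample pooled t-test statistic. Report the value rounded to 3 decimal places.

x̄₁=46.773, s₁=8.053, n₁=22
x̄₂=43.556, s₂=7.671, n₂=18
s_p² = [21·8.053² + 17·7.671²]/38 = 62.1660
SE = √(s_p²·(1/22+1/18)) = 2.5059
t = (46.773−43.556)/2.5059 = 1.2839
df = 38

test statistic = 1.284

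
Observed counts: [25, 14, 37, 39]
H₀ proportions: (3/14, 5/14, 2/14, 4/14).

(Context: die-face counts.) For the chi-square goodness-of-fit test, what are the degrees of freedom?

df = k − 1 = 4 − 1 = 3

degrees of freedom = 3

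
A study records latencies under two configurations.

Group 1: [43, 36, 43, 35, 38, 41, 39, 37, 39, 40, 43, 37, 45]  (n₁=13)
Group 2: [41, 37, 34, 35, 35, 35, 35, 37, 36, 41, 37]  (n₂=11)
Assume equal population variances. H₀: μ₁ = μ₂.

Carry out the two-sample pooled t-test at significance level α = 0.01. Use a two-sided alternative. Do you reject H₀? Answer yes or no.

x̄₁=39.692, s₁=3.119, n₁=13
x̄₂=36.636, s₂=2.378, n₂=11
s_p² = [12·3.119² + 10·2.378²]/22 = 7.8779
SE = √(s_p²·(1/13+1/11)) = 1.1499
t = (39.692−36.636)/1.1499 = 2.6577
df = 22
p-value (two-sided) = 0.01438
At α=0.01: p ≥ α → fail to reject H₀

reject H₀: no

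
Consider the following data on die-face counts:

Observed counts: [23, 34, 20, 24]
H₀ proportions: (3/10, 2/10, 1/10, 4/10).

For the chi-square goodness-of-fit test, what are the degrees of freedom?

degrees of freedom = 3

df = k − 1 = 4 − 1 = 3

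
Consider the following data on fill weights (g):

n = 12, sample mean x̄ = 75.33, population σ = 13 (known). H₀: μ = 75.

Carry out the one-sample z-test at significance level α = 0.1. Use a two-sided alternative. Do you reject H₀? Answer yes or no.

SE = σ/√n = 13/√12 = 3.7528
z = (x̄−μ₀)/SE = (75.33−75)/3.7528 = 0.0879
p-value (two-sided) = 0.92993
At α=0.1: p ≥ α → fail to reject H₀

reject H₀: no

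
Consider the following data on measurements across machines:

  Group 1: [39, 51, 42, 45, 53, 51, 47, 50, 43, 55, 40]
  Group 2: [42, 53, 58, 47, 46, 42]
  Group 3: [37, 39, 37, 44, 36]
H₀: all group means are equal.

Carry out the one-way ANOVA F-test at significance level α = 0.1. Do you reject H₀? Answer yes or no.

reject H₀: yes

Group means [46.91, 48.00, 38.60], grand mean 45.318
SSB = Σnᵢ(x̄ᵢ−x̄)² = 296.664; SSW = ΣΣ(x−x̄ᵢ)² = 542.109
MSB = 296.664/2 = 148.3318; MSW = 542.109/19 = 28.5321
F = MSB/MSW = 5.1988
df = (2, 19)
p-value (upper-tail) = 0.01582
At α=0.1: p < α → reject H₀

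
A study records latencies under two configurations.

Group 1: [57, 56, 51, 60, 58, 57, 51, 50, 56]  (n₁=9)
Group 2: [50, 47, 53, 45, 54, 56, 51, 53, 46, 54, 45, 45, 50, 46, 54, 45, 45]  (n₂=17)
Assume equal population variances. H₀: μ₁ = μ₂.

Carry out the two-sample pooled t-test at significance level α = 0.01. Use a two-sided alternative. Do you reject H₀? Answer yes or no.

x̄₁=55.111, s₁=3.551, n₁=9
x̄₂=49.353, s₂=4.046, n₂=17
s_p² = [8·3.551² + 16·4.046²]/24 = 15.1155
SE = √(s_p²·(1/9+1/17)) = 1.6027
t = (55.111−49.353)/1.6027 = 3.5928
df = 24
p-value (two-sided) = 0.00146
At α=0.01: p < α → reject H₀

reject H₀: yes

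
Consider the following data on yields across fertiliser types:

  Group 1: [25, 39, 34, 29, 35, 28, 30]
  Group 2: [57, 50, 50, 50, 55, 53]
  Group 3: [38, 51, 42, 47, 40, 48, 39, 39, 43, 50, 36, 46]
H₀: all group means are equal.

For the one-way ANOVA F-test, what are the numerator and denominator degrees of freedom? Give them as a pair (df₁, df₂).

degrees of freedom = [2, 22]

k = 3 groups, N = 25 total
df = (k−1, N−k) = (3−1, 25−3) = (2, 22)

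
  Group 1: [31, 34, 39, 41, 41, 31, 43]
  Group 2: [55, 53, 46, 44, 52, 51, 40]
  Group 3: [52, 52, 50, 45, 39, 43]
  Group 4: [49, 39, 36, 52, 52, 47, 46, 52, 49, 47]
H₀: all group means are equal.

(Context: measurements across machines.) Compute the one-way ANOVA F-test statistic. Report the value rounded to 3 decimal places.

test statistic = 6.814

Group means [37.14, 48.71, 46.83, 46.90], grand mean 45.033
SSB = Σnᵢ(x̄ᵢ−x̄)² = 584.948; SSW = ΣΣ(x−x̄ᵢ)² = 744.019
MSB = 584.948/3 = 194.9825; MSW = 744.019/26 = 28.6161
F = MSB/MSW = 6.8137
df = (3, 26)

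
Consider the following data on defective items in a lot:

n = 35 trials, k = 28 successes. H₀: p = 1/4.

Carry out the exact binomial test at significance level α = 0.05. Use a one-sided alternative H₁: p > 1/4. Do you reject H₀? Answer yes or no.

reject H₀: yes

Exact binomial: n=35, k=28, p₀=1/4=0.2500
P(X≥28) from Σ C(n,i)·p₀^i·(1−p₀)^(n−i)
p-value (one-sided, H₁ greater) = 0.00000
At α=0.05: p < α → reject H₀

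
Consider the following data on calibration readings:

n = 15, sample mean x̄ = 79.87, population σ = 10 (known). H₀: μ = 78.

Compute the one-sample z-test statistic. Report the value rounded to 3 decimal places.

SE = σ/√n = 10/√15 = 2.5820
z = (x̄−μ₀)/SE = (79.87−78)/2.5820 = 0.7242

test statistic = 0.724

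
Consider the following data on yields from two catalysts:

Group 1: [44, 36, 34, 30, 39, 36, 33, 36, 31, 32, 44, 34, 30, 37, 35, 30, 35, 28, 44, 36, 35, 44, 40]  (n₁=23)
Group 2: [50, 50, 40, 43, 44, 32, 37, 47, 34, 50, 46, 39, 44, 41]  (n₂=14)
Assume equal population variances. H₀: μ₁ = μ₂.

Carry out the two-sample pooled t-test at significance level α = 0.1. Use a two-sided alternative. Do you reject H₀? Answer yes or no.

reject H₀: yes

x̄₁=35.783, s₁=4.833, n₁=23
x̄₂=42.643, s₂=5.813, n₂=14
s_p² = [22·4.833² + 13·5.813²]/35 = 27.2322
SE = √(s_p²·(1/23+1/14)) = 1.7689
t = (35.783−42.643)/1.7689 = -3.8782
df = 35
p-value (two-sided) = 0.00044
At α=0.1: p < α → reject H₀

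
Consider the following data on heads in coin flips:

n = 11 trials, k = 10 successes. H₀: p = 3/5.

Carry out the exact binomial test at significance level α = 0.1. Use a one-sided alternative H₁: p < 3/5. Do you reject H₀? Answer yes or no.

Exact binomial: n=11, k=10, p₀=3/5=0.6000
P(X≤10) from Σ C(n,i)·p₀^i·(1−p₀)^(n−i)
p-value (one-sided, H₁ less) = 0.99637
At α=0.1: p ≥ α → fail to reject H₀

reject H₀: no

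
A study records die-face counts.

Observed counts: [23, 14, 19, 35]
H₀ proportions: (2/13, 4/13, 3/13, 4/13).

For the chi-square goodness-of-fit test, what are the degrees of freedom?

df = k − 1 = 4 − 1 = 3

degrees of freedom = 3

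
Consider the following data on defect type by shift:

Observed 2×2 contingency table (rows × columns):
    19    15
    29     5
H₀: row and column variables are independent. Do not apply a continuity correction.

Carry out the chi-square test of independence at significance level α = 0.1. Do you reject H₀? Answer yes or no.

reject H₀: yes

Row totals [34, 34], col totals [48, 20], n=68
χ² = (19−24.00)²/24.00 + (15−10.00)²/10.00 + (29−24.00)²/24.00 + (5−10.00)²/10.00 = 7.0833
df = 1
p-value (upper-tail) = 0.00778
At α=0.1: p < α → reject H₀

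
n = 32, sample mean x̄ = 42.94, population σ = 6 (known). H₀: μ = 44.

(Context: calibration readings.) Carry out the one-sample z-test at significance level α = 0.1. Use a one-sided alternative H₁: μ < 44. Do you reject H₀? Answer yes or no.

reject H₀: no

SE = σ/√n = 6/√32 = 1.0607
z = (x̄−μ₀)/SE = (42.94−44)/1.0607 = -0.9994
p-value (one-sided, H₁ less) = 0.15881
At α=0.1: p ≥ α → fail to reject H₀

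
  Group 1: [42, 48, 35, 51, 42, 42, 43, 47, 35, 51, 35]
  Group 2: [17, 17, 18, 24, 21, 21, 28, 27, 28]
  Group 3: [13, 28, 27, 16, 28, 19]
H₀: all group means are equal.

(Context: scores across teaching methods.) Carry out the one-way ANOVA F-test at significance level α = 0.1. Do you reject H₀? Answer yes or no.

Group means [42.82, 22.33, 21.83], grand mean 30.885
SSB = Σnᵢ(x̄ᵢ−x̄)² = 2716.184; SSW = ΣΣ(x−x̄ᵢ)² = 754.470
MSB = 2716.184/2 = 1358.0921; MSW = 754.470/23 = 32.8030
F = MSB/MSW = 41.4014
df = (2, 23)
p-value (upper-tail) = 0.00000
At α=0.1: p < α → reject H₀

reject H₀: yes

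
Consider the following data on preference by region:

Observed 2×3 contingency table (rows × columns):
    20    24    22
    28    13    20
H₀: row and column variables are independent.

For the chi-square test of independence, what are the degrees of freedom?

degrees of freedom = 2

df = (r−1)(c−1) = (2−1)·(3−1) = 2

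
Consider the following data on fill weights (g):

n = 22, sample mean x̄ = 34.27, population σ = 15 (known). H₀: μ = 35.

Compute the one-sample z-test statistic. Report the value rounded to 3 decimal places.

test statistic = -0.228

SE = σ/√n = 15/√22 = 3.1980
z = (x̄−μ₀)/SE = (34.27−35)/3.1980 = -0.2283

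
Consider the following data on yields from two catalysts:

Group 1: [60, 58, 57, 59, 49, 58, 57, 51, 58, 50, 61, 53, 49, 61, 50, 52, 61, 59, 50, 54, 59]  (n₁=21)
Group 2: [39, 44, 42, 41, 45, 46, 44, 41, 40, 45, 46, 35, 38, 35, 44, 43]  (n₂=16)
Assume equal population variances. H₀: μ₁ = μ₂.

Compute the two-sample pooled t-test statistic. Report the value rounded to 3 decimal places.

test statistic = 10.212

x̄₁=55.524, s₁=4.400, n₁=21
x̄₂=41.750, s₂=3.568, n₂=16
s_p² = [20·4.400² + 15·3.568²]/35 = 16.5211
SE = √(s_p²·(1/21+1/16)) = 1.3488
t = (55.524−41.750)/1.3488 = 10.2118
df = 35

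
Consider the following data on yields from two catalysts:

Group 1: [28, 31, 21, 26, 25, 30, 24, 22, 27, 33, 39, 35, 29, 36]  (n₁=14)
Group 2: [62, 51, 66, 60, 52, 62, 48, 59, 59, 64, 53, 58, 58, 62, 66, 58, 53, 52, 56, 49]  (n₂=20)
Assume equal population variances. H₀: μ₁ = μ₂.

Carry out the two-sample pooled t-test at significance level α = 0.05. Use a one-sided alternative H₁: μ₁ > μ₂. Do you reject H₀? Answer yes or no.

x̄₁=29.000, s₁=5.364, n₁=14
x̄₂=57.400, s₂=5.462, n₂=20
s_p² = [13·5.364² + 19·5.462²]/32 = 29.4000
SE = √(s_p²·(1/14+1/20)) = 1.8894
t = (29.000−57.400)/1.8894 = -15.0309
df = 32
p-value (one-sided, H₁ greater) = 1.00000
At α=0.05: p ≥ α → fail to reject H₀

reject H₀: no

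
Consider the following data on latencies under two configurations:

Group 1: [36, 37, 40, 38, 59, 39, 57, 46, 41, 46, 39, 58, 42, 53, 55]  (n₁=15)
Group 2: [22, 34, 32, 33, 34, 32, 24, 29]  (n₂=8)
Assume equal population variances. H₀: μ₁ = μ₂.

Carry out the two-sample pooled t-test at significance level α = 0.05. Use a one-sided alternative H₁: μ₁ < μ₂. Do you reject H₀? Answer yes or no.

x̄₁=45.733, s₁=8.379, n₁=15
x̄₂=30.000, s₂=4.629, n₂=8
s_p² = [14·8.379² + 7·4.629²]/21 = 53.9492
SE = √(s_p²·(1/15+1/8)) = 3.2156
t = (45.733−30.000)/3.2156 = 4.8928
df = 21
p-value (one-sided, H₁ less) = 0.99996
At α=0.05: p ≥ α → fail to reject H₀

reject H₀: no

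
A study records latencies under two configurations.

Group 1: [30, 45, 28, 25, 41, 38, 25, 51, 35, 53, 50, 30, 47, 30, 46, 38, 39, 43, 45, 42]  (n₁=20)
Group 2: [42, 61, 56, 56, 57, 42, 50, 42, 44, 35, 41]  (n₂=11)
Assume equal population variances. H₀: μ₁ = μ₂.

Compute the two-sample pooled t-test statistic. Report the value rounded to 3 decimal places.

x̄₁=39.050, s₁=8.733, n₁=20
x̄₂=47.818, s₂=8.507, n₂=11
s_p² = [19·8.733² + 10·8.507²]/29 = 74.9168
SE = √(s_p²·(1/20+1/11)) = 3.2491
t = (39.050−47.818)/3.2491 = -2.6987
df = 29

test statistic = -2.699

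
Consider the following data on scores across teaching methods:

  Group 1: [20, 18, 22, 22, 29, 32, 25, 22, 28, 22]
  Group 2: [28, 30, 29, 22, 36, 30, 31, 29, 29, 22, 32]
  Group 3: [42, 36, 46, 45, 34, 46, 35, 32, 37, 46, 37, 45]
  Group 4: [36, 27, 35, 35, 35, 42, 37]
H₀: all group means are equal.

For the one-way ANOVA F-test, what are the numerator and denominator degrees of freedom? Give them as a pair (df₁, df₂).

degrees of freedom = [3, 36]

k = 4 groups, N = 40 total
df = (k−1, N−k) = (4−1, 40−4) = (3, 36)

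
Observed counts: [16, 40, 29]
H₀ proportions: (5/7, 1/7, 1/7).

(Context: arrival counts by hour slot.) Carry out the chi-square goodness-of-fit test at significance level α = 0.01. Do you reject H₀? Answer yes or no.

reject H₀: yes

n = 85; E_i = n·p_i = [60.71, 12.14, 12.14]
χ² = (16−60.71)²/60.71 + (40−12.14)²/12.14 + (29−12.14)²/12.14 = 120.2400
df = 2
p-value (upper-tail) = 0.00000
At α=0.01: p < α → reject H₀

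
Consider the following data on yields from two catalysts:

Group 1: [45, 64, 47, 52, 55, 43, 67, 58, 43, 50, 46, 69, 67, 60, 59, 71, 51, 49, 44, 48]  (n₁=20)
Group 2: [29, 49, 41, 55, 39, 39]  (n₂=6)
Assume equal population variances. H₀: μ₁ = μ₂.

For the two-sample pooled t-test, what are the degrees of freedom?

degrees of freedom = 24

df = n₁ + n₂ − 2 = 20 + 6 − 2 = 24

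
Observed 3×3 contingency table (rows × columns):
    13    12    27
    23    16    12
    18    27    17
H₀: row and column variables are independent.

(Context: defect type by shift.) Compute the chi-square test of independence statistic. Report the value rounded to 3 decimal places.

test statistic = 14.593

Row totals [52, 51, 62], col totals [54, 55, 56], n=165
χ² = (13−17.02)²/17.02 + (12−17.33)²/17.33 + (27−17.65)²/17.65 + (23−16.69)²/16.69 + (16−17.00)²/17.00 + (12−17.31)²/17.31 + (18−20.29)²/20.29 + (27−20.67)²/20.67 + (17−21.04)²/21.04 = 14.5931
df = 4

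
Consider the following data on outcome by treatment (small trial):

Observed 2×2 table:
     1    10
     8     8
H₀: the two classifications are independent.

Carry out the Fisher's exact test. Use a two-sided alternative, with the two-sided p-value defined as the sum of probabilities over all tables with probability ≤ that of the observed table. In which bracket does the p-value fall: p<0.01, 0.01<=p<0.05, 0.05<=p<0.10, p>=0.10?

p-value bracket: 0.01<=p<0.05

Margins: r₁=11, r₂=16, c₁=9, c₂=18, n=27
p_obs = C(11,1)·C(16,8)/C(27,9); sum pmf over tables with pmf ≤ p_obs
p-value (two-sided) = 0.04167
→ bracket: 0.01<=p<0.05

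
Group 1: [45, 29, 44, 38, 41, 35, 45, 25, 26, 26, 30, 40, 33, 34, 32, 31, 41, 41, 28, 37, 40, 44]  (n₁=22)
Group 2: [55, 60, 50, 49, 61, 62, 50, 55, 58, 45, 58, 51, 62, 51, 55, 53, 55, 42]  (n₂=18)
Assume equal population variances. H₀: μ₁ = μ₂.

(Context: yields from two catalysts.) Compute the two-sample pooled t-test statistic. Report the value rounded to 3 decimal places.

test statistic = -9.252

x̄₁=35.682, s₁=6.636, n₁=22
x̄₂=54.000, s₂=5.688, n₂=18
s_p² = [21·6.636² + 17·5.688²]/38 = 38.8098
SE = √(s_p²·(1/22+1/18)) = 1.9799
t = (35.682−54.000)/1.9799 = -9.2519
df = 38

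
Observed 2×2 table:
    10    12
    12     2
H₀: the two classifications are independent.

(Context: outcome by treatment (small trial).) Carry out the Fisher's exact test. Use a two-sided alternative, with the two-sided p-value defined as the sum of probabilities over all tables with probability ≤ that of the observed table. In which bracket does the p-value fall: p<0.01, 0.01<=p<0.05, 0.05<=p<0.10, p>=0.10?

p-value bracket: 0.01<=p<0.05

Margins: r₁=22, r₂=14, c₁=22, c₂=14, n=36
p_obs = C(22,10)·C(14,12)/C(36,22); sum pmf over tables with pmf ≤ p_obs
p-value (two-sided) = 0.03339
→ bracket: 0.01<=p<0.05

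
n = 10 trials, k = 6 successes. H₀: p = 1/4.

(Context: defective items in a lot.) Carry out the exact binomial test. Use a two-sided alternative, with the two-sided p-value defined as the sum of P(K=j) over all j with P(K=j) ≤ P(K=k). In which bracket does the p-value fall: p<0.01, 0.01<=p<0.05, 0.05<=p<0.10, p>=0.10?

p-value bracket: 0.01<=p<0.05

Exact binomial: n=10, k=6, p₀=1/4=0.2500
P(X=j) = C(n,j)·p₀^j·(1−p₀)^(n−j); p = Σ P(X=j) over j with P(X=j) ≤ P(X=6)
p-value (two-sided) = 0.01973
→ bracket: 0.01<=p<0.05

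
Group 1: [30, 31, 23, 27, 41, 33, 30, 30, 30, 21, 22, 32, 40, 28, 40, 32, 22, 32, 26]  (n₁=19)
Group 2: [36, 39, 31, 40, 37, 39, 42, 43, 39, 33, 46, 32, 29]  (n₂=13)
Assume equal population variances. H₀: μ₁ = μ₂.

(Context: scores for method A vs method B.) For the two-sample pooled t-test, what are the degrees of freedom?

degrees of freedom = 30

df = n₁ + n₂ − 2 = 19 + 13 − 2 = 30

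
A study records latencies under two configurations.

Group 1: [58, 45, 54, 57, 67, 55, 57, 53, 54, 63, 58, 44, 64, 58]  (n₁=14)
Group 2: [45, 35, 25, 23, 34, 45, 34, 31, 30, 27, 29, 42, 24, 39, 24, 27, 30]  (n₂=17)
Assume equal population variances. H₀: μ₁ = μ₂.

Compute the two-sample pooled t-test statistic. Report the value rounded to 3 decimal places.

x̄₁=56.214, s₁=6.387, n₁=14
x̄₂=32.000, s₂=7.202, n₂=17
s_p² = [13·6.387² + 16·7.202²]/29 = 46.9089
SE = √(s_p²·(1/14+1/17)) = 2.4718
t = (56.214−32.000)/2.4718 = 9.7961
df = 29

test statistic = 9.796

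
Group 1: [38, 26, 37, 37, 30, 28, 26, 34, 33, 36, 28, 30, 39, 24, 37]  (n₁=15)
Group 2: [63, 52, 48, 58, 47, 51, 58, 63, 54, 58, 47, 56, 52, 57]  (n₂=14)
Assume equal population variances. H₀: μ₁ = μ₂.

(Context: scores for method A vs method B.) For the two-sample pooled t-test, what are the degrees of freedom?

df = n₁ + n₂ − 2 = 15 + 14 − 2 = 27

degrees of freedom = 27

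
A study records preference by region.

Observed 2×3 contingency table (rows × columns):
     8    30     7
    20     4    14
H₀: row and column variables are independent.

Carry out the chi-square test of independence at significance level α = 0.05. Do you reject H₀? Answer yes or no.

Row totals [45, 38], col totals [28, 34, 21], n=83
χ² = (8−15.18)²/15.18 + (30−18.43)²/18.43 + (7−11.39)²/11.39 + (20−12.82)²/12.82 + (4−15.57)²/15.57 + (14−9.61)²/9.61 = 26.9599
df = 2
p-value (upper-tail) = 0.00000
At α=0.05: p < α → reject H₀

reject H₀: yes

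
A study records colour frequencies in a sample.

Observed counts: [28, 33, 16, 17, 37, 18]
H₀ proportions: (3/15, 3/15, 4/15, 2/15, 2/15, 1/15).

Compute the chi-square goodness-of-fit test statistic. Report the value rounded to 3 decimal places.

test statistic = 36.369

n = 149; E_i = n·p_i = [29.80, 29.80, 39.73, 19.87, 19.87, 9.93]
χ² = (28−29.80)²/29.80 + (33−29.80)²/29.80 + (16−39.73)²/39.73 + (17−19.87)²/19.87 + (37−19.87)²/19.87 + (18−9.93)²/9.93 = 36.3691
df = 5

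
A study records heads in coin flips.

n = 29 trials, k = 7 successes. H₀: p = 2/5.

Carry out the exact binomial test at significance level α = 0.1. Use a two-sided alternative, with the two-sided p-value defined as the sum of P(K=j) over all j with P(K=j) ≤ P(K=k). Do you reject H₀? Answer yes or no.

reject H₀: yes

Exact binomial: n=29, k=7, p₀=2/5=0.4000
P(X=j) = C(n,j)·p₀^j·(1−p₀)^(n−j); p = Σ P(X=j) over j with P(X=j) ≤ P(X=7)
p-value (two-sided) = 0.08987
At α=0.1: p < α → reject H₀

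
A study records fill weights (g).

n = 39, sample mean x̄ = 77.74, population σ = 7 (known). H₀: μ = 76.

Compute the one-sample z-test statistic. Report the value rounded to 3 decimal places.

SE = σ/√n = 7/√39 = 1.1209
z = (x̄−μ₀)/SE = (77.74−76)/1.1209 = 1.5523

test statistic = 1.552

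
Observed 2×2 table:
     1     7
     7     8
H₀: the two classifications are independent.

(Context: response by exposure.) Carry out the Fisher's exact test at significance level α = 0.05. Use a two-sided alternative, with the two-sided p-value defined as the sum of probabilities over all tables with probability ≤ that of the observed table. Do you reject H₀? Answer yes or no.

reject H₀: no

Margins: r₁=8, r₂=15, c₁=8, c₂=15, n=23
p_obs = C(8,1)·C(15,7)/C(23,8); sum pmf over tables with pmf ≤ p_obs
p-value (two-sided) = 0.17633
At α=0.05: p ≥ α → fail to reject H₀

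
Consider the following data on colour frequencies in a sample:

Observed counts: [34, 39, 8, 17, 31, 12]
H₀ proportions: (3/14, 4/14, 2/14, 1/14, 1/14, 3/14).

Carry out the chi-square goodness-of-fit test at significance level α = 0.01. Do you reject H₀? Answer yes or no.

reject H₀: yes

n = 141; E_i = n·p_i = [30.21, 40.29, 20.14, 10.07, 10.07, 30.21]
χ² = (34−30.21)²/30.21 + (39−40.29)²/40.29 + (8−20.14)²/20.14 + (17−10.07)²/10.07 + (31−10.07)²/10.07 + (12−30.21)²/30.21 = 67.0721
df = 5
p-value (upper-tail) = 0.00000
At α=0.01: p < α → reject H₀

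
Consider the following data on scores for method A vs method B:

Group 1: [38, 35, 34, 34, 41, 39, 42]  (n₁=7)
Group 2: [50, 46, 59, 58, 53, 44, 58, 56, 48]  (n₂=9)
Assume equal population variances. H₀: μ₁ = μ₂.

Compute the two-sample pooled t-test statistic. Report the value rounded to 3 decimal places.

test statistic = -6.154

x̄₁=37.571, s₁=3.309, n₁=7
x̄₂=52.444, s₂=5.659, n₂=9
s_p² = [6·3.309² + 8·5.659²]/14 = 22.9955
SE = √(s_p²·(1/7+1/9)) = 2.4166
t = (37.571−52.444)/2.4166 = -6.1544
df = 14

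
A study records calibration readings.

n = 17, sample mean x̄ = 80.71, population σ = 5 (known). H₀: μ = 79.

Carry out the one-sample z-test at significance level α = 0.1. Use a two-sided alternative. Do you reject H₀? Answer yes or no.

SE = σ/√n = 5/√17 = 1.2127
z = (x̄−μ₀)/SE = (80.71−79)/1.2127 = 1.4101
p-value (two-sided) = 0.15851
At α=0.1: p ≥ α → fail to reject H₀

reject H₀: no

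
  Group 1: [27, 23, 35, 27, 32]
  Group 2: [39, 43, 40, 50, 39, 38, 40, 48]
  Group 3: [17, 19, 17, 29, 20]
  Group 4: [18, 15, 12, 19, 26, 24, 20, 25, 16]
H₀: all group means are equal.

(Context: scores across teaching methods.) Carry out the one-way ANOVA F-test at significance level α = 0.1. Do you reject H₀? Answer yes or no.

Group means [28.80, 42.12, 20.40, 19.44], grand mean 28.074
SSB = Σnᵢ(x̄ᵢ−x̄)² = 2546.755; SSW = ΣΣ(x−x̄ᵢ)² = 515.097
MSB = 2546.755/3 = 848.9182; MSW = 515.097/23 = 22.3955
F = MSB/MSW = 37.9057
df = (3, 23)
p-value (upper-tail) = 0.00000
At α=0.1: p < α → reject H₀

reject H₀: yes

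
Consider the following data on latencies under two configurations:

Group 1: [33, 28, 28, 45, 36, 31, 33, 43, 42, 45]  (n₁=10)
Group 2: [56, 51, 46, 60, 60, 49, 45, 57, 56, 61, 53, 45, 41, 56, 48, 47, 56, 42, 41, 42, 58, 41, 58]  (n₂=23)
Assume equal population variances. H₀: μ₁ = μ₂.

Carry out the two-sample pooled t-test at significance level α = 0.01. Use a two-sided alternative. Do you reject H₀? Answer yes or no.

x̄₁=36.400, s₁=6.802, n₁=10
x̄₂=50.826, s₂=7.030, n₂=23
s_p² = [9·6.802² + 22·7.030²]/31 = 48.5066
SE = √(s_p²·(1/10+1/23)) = 2.6381
t = (36.400−50.826)/2.6381 = -5.4683
df = 31
p-value (two-sided) = 0.00001
At α=0.01: p < α → reject H₀

reject H₀: yes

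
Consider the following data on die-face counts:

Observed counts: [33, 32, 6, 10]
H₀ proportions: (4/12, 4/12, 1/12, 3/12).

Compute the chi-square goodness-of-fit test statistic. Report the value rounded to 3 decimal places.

test statistic = 7.531

n = 81; E_i = n·p_i = [27.00, 27.00, 6.75, 20.25]
χ² = (33−27.00)²/27.00 + (32−27.00)²/27.00 + (6−6.75)²/6.75 + (10−20.25)²/20.25 = 7.5309
df = 3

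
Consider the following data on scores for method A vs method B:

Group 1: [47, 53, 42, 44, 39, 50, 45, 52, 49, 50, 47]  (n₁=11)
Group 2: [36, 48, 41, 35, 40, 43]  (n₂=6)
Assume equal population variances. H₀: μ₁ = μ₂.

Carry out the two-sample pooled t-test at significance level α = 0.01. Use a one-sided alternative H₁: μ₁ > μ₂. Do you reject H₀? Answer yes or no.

reject H₀: yes

x̄₁=47.091, s₁=4.300, n₁=11
x̄₂=40.500, s₂=4.764, n₂=6
s_p² = [10·4.300² + 5·4.764²]/15 = 19.8939
SE = √(s_p²·(1/11+1/6)) = 2.2637
t = (47.091−40.500)/2.2637 = 2.9116
df = 15
p-value (one-sided, H₁ greater) = 0.00537
At α=0.01: p < α → reject H₀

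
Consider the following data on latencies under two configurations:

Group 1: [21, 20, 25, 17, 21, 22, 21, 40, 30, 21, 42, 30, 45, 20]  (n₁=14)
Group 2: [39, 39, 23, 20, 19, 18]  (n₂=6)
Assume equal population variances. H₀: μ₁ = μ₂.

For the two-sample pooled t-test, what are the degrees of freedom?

degrees of freedom = 18

df = n₁ + n₂ − 2 = 14 + 6 − 2 = 18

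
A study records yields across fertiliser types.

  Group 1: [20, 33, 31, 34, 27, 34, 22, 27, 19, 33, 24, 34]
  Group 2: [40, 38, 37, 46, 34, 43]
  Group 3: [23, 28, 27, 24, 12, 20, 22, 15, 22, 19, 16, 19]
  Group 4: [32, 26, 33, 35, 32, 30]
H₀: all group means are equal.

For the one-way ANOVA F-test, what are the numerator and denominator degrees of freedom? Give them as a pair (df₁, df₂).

k = 4 groups, N = 36 total
df = (k−1, N−k) = (4−1, 36−4) = (3, 32)

degrees of freedom = [3, 32]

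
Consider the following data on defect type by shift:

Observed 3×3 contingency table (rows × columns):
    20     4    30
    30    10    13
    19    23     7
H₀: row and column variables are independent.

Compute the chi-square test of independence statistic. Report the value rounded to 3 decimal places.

Row totals [54, 53, 49], col totals [69, 37, 50], n=156
χ² = (20−23.88)²/23.88 + (4−12.81)²/12.81 + (30−17.31)²/17.31 + (30−23.44)²/23.44 + (10−12.57)²/12.57 + (13−16.99)²/16.99 + (19−21.67)²/21.67 + (23−11.62)²/11.62 + (7−15.71)²/15.71 = 35.5869
df = 4

test statistic = 35.587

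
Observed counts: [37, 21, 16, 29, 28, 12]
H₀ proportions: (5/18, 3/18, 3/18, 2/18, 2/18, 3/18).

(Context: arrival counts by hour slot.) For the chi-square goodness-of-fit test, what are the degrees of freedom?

degrees of freedom = 5

df = k − 1 = 6 − 1 = 5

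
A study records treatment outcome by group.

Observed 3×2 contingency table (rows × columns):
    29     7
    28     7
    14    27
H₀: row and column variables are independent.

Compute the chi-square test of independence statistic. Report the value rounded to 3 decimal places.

Row totals [36, 35, 41], col totals [71, 41], n=112
χ² = (29−22.82)²/22.82 + (7−13.18)²/13.18 + (28−22.19)²/22.19 + (7−12.81)²/12.81 + (14−25.99)²/25.99 + (27−15.01)²/15.01 = 23.8412
df = 2

test statistic = 23.841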